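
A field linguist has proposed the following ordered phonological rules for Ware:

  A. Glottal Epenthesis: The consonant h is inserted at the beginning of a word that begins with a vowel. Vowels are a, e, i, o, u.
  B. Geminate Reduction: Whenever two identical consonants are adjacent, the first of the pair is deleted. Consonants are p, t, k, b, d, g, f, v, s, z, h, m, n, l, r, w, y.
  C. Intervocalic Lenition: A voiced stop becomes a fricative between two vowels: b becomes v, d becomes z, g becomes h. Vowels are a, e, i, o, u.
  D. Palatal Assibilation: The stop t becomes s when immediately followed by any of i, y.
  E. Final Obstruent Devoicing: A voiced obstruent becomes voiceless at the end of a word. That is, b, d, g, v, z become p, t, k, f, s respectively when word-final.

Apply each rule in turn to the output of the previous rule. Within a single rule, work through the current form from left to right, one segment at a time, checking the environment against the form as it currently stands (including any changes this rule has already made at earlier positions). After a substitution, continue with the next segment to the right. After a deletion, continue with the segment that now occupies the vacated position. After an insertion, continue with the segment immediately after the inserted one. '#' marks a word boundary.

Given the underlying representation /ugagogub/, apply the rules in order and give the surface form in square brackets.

[huhahohup]

A Glottal Epenthesis: [ugagogub] → [hugagogub]
B Geminate Reduction: no change — [hugagogub]
C Intervocalic Lenition: [hugagogub] → [huhahohub]
D Palatal Assibilation: no change — [huhahohub]
E Final Obstruent Devoicing: [huhahohub] → [huhahohup]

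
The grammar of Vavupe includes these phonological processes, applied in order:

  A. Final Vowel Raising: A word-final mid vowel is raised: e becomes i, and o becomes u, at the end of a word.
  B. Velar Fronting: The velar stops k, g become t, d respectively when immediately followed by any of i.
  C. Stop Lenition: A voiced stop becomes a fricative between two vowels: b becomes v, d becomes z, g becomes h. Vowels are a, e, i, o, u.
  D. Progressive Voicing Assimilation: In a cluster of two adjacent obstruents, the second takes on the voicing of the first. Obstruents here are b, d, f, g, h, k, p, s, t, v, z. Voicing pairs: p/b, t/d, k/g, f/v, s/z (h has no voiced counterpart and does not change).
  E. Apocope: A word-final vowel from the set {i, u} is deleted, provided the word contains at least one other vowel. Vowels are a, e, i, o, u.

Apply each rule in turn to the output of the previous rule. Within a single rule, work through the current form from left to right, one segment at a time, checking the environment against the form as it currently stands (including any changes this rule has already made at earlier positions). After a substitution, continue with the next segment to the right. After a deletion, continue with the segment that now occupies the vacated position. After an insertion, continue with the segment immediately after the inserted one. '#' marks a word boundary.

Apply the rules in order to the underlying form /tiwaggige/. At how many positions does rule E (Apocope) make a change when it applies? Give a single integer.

1

A Final Vowel Raising: [tiwaggige] → [tiwaggigi]
B Velar Fronting: [tiwaggigi] → [tiwagdidi]
C Stop Lenition: [tiwagdidi] → [tiwagdizi]
D Progressive Voicing Assimilation: no change — [tiwagdizi]
E Apocope: [tiwagdizi] → [tiwagdiz]
Rule E changed 1 position(s).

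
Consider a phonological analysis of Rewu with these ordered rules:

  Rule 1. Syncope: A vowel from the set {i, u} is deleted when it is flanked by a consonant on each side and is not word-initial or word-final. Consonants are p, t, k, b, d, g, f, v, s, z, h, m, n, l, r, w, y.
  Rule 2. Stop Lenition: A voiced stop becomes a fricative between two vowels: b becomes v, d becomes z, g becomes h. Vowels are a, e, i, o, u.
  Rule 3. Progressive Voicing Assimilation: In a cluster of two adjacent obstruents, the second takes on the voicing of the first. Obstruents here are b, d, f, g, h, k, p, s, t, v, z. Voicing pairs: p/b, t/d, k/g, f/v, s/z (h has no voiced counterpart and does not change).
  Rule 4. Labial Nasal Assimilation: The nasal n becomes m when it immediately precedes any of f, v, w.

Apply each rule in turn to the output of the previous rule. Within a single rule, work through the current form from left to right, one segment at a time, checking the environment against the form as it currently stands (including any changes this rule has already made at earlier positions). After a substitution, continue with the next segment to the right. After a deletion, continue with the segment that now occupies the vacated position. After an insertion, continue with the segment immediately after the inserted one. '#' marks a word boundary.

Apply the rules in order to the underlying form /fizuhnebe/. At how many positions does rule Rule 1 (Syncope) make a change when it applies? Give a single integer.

Rule 1 Syncope: [fizuhnebe] → [fzhnebe]
Rule 2 Stop Lenition: [fzhnebe] → [fzhneve]
Rule 3 Progressive Voicing Assimilation: [fzhneve] → [fshneve]
Rule 4 Labial Nasal Assimilation: no change — [fshneve]
Rule Rule 1 changed 2 position(s).

2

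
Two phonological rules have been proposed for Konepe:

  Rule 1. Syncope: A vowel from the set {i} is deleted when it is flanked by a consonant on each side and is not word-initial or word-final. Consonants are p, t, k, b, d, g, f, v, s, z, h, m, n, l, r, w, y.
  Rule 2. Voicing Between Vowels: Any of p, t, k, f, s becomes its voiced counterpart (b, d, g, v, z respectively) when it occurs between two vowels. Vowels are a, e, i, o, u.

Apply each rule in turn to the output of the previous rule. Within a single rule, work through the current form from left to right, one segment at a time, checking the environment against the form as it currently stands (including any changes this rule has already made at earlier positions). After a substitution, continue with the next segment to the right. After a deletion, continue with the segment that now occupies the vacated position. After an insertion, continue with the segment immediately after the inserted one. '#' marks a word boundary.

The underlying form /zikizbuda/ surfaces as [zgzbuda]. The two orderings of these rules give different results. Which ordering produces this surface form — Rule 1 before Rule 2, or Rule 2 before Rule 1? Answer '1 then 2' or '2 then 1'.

2 then 1

Order 1 then 2:
  1 Syncope: [zikizbuda] → [zkzbuda]
  2 Voicing Between Vowels: no change — [zkzbuda]
  result: [zkzbuda]
Order 2 then 1:
  2 Voicing Between Vowels: [zikizbuda] → [zigizbuda]
  1 Syncope: [zigizbuda] → [zgzbuda]
  result: [zgzbuda]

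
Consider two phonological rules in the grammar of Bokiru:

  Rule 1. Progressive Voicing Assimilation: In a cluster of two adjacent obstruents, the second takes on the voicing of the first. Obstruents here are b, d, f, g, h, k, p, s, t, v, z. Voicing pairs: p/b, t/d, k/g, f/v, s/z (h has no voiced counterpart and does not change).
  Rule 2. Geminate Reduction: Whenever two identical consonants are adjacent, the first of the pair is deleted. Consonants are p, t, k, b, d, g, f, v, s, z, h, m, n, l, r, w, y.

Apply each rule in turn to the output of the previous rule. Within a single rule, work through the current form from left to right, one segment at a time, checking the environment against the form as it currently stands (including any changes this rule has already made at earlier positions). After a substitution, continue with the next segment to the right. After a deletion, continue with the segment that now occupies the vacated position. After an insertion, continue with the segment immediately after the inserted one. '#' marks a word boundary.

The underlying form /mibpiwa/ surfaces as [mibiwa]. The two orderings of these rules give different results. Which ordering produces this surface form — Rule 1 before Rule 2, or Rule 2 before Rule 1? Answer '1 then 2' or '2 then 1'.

1 then 2

Order 1 then 2:
  1 Progressive Voicing Assimilation: [mibpiwa] → [mibbiwa]
  2 Geminate Reduction: [mibbiwa] → [mibiwa]
  result: [mibiwa]
Order 2 then 1:
  2 Geminate Reduction: no change — [mibpiwa]
  1 Progressive Voicing Assimilation: [mibpiwa] → [mibbiwa]
  result: [mibbiwa]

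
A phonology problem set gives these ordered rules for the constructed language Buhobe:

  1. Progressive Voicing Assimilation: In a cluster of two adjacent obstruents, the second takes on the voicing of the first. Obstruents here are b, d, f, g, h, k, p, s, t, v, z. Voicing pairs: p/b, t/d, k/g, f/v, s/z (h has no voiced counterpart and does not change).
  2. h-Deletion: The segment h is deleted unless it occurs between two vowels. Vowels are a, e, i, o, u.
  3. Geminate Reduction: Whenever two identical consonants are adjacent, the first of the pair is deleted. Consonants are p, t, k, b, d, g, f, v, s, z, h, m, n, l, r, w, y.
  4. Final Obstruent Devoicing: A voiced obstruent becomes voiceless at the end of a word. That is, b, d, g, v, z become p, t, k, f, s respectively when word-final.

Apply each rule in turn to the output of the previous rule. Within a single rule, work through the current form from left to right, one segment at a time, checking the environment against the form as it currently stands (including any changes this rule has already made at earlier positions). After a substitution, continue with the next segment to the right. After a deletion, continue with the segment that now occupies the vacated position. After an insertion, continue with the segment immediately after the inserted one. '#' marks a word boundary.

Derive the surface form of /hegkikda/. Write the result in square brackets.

[egikta]

1 Progressive Voicing Assimilation: [hegkikda] → [heggikta]
2 h-Deletion: [heggikta] → [eggikta]
3 Geminate Reduction: [eggikta] → [egikta]
4 Final Obstruent Devoicing: no change — [egikta]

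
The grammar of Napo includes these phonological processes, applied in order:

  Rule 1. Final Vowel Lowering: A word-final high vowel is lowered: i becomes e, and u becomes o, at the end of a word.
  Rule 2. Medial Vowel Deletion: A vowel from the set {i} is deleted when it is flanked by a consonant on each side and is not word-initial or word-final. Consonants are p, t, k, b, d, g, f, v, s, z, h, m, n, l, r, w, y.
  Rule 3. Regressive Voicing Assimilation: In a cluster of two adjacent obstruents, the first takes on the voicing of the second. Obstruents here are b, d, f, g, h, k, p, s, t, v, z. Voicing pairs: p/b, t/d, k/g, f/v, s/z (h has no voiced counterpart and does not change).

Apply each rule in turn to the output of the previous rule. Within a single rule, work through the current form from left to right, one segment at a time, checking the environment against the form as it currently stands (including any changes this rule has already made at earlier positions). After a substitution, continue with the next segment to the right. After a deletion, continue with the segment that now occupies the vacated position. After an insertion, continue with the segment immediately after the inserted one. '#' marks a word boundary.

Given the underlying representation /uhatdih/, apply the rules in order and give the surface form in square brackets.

Rule 1 Final Vowel Lowering: no change — [uhatdih]
Rule 2 Medial Vowel Deletion: [uhatdih] → [uhatdh]
Rule 3 Regressive Voicing Assimilation: [uhatdh] → [uhadth]

[uhadth]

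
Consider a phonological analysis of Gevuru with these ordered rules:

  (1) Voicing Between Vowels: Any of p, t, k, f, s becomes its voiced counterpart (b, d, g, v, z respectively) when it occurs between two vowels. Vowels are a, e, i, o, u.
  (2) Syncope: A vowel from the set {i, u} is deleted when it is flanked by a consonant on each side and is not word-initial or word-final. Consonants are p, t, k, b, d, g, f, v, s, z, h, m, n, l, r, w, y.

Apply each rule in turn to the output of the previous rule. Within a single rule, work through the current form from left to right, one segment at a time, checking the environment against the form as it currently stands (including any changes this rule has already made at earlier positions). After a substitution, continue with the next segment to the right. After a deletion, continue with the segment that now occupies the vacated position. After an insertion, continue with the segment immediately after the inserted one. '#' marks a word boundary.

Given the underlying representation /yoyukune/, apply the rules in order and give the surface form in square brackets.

[yoygne]

(1) Voicing Between Vowels: [yoyukune] → [yoyugune]
(2) Syncope: [yoyugune] → [yoygne]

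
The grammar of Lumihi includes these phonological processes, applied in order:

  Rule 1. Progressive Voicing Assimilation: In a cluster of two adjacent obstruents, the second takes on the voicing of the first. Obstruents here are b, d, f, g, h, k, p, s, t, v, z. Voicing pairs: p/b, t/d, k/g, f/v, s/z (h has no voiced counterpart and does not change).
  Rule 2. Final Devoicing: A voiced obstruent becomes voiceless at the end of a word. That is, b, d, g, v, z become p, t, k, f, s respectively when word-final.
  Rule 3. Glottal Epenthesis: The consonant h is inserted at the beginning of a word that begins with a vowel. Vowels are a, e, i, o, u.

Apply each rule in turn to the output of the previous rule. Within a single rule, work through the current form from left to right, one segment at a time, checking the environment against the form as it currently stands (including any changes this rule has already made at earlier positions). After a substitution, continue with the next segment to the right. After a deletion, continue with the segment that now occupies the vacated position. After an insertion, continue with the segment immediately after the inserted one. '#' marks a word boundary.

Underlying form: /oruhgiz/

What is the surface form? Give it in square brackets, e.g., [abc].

[horuhkis]

Rule 1 Progressive Voicing Assimilation: [oruhgiz] → [oruhkiz]
Rule 2 Final Devoicing: [oruhkiz] → [oruhkis]
Rule 3 Glottal Epenthesis: [oruhkis] → [horuhkis]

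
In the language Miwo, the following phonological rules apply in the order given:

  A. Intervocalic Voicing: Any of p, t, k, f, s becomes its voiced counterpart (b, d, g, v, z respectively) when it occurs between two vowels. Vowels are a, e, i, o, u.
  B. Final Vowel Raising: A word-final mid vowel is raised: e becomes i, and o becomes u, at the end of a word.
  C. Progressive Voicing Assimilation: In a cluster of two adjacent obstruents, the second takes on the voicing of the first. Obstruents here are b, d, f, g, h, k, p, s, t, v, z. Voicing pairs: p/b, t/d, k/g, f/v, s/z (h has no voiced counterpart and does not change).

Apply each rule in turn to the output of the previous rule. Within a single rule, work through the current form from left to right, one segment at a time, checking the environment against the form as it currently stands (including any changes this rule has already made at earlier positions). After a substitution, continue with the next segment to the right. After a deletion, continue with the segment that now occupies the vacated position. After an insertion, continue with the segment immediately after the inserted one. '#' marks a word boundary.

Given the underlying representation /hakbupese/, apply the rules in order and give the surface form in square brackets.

A Intervocalic Voicing: [hakbupese] → [hakbubeze]
B Final Vowel Raising: [hakbubeze] → [hakbubezi]
C Progressive Voicing Assimilation: [hakbubezi] → [hakpubezi]

[hakpubezi]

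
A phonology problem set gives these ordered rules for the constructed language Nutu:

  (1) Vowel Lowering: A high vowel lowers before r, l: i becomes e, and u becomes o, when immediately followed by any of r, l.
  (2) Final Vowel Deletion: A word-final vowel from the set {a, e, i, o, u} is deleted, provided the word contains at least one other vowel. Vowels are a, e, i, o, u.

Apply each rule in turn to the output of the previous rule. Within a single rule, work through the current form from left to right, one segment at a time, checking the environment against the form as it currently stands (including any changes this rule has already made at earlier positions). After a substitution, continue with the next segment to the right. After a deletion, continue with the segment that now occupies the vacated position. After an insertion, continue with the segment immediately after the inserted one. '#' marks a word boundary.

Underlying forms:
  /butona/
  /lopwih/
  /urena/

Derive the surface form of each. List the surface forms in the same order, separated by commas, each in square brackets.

/butona/:
  (1) Vowel Lowering: no change — [butona]
  (2) Final Vowel Deletion: [butona] → [buton]
/lopwih/:
  (1) Vowel Lowering: no change — [lopwih]
  (2) Final Vowel Deletion: no change — [lopwih]
/urena/:
  (1) Vowel Lowering: [urena] → [orena]
  (2) Final Vowel Deletion: [orena] → [oren]

[buton], [lopwih], [oren]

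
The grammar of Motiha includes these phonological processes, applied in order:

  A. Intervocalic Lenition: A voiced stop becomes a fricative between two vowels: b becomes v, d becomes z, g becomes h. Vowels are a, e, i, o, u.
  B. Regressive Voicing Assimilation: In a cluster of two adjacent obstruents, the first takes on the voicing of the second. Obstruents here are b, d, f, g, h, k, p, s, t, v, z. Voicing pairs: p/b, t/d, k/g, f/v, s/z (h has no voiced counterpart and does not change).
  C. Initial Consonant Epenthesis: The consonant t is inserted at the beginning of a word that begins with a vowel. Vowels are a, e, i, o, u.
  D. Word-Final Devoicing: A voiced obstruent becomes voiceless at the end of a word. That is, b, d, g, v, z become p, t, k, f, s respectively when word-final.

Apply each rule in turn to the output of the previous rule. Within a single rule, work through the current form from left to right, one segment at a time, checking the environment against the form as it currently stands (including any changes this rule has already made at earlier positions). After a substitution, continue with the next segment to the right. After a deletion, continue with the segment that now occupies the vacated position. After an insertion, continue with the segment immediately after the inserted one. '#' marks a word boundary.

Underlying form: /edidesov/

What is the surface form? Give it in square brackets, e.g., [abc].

[tezizesof]

A Intervocalic Lenition: [edidesov] → [ezizesov]
B Regressive Voicing Assimilation: no change — [ezizesov]
C Initial Consonant Epenthesis: [ezizesov] → [tezizesov]
D Word-Final Devoicing: [tezizesov] → [tezizesof]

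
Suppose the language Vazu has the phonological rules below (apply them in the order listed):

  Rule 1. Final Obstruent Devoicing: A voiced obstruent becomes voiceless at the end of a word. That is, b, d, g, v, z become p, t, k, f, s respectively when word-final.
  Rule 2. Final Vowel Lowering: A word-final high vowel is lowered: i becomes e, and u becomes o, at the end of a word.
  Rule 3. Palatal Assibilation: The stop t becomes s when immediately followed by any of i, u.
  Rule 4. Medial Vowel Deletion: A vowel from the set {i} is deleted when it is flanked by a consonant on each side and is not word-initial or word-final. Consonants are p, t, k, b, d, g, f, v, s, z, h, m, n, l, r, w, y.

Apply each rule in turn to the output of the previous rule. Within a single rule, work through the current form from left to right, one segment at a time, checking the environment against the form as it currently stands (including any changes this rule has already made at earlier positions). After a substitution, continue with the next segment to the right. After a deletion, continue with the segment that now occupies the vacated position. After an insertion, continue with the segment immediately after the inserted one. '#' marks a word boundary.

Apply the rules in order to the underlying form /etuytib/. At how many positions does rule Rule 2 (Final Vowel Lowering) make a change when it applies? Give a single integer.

0

Rule 1 Final Obstruent Devoicing: [etuytib] → [etuytip]
Rule 2 Final Vowel Lowering: no change — [etuytip]
Rule 3 Palatal Assibilation: [etuytip] → [esuysip]
Rule 4 Medial Vowel Deletion: [esuysip] → [esuysp]
Rule Rule 2 changed 0 position(s).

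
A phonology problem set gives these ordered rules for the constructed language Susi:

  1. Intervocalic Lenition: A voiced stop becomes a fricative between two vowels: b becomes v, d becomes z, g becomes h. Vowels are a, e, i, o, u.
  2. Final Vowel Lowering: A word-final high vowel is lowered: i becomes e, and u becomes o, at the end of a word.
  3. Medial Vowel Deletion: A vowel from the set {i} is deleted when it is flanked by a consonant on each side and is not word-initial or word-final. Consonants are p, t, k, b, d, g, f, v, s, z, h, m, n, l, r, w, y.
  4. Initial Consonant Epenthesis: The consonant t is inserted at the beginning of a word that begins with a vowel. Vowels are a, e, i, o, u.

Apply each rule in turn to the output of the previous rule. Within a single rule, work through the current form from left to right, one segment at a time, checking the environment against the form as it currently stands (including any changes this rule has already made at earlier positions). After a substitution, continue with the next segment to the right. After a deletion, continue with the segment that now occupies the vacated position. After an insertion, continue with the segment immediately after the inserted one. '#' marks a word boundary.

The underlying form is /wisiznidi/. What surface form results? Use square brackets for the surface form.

1 Intervocalic Lenition: [wisiznidi] → [wisiznizi]
2 Final Vowel Lowering: [wisiznizi] → [wisiznize]
3 Medial Vowel Deletion: [wisiznize] → [wsznze]
4 Initial Consonant Epenthesis: no change — [wsznze]

[wsznze]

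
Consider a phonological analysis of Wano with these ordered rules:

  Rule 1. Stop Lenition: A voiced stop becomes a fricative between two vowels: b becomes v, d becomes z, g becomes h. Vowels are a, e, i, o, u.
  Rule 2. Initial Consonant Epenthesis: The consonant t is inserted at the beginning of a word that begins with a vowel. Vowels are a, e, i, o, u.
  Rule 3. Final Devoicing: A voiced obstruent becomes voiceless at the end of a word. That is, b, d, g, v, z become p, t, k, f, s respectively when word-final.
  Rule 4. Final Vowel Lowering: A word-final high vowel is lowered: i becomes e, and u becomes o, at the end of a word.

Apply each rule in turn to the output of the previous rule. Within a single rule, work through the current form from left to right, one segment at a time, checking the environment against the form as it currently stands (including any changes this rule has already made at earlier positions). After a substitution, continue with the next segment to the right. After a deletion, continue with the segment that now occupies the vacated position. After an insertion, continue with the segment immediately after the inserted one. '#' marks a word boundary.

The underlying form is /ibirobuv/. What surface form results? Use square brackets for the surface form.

Rule 1 Stop Lenition: [ibirobuv] → [ivirovuv]
Rule 2 Initial Consonant Epenthesis: [ivirovuv] → [tivirovuv]
Rule 3 Final Devoicing: [tivirovuv] → [tivirovuf]
Rule 4 Final Vowel Lowering: no change — [tivirovuf]

[tivirovuf]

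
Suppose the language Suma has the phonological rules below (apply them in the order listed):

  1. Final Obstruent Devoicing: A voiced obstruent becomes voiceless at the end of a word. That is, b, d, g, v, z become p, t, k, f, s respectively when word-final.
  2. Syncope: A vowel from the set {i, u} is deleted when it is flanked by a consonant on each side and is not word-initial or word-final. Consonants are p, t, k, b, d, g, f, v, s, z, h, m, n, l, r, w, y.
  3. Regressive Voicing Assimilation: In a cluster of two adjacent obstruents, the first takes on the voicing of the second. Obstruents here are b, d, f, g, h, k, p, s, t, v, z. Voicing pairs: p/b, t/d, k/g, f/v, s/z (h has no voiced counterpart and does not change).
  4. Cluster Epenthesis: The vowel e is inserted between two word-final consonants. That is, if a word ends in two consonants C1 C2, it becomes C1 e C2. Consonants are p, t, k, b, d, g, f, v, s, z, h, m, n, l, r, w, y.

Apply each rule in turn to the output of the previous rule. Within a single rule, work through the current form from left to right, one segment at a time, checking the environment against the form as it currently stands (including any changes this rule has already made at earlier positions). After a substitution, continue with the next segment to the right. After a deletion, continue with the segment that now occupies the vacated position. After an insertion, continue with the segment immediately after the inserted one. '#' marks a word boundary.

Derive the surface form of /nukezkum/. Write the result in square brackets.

1 Final Obstruent Devoicing: no change — [nukezkum]
2 Syncope: [nukezkum] → [nkezkm]
3 Regressive Voicing Assimilation: [nkezkm] → [nkeskm]
4 Cluster Epenthesis: [nkeskm] → [nkeskem]

[nkeskem]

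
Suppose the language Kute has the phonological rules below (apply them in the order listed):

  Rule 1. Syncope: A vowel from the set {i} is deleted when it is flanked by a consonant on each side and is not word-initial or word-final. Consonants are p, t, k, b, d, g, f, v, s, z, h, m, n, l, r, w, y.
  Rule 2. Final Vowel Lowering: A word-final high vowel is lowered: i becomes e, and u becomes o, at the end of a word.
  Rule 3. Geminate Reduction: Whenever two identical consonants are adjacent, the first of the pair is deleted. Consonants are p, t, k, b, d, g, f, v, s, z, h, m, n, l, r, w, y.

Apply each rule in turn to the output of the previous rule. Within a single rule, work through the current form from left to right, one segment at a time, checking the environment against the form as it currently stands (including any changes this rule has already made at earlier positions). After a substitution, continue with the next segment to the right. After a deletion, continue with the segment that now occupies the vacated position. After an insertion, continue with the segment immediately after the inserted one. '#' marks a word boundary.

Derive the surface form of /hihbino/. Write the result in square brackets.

Rule 1 Syncope: [hihbino] → [hhbno]
Rule 2 Final Vowel Lowering: no change — [hhbno]
Rule 3 Geminate Reduction: [hhbno] → [hbno]

[hbno]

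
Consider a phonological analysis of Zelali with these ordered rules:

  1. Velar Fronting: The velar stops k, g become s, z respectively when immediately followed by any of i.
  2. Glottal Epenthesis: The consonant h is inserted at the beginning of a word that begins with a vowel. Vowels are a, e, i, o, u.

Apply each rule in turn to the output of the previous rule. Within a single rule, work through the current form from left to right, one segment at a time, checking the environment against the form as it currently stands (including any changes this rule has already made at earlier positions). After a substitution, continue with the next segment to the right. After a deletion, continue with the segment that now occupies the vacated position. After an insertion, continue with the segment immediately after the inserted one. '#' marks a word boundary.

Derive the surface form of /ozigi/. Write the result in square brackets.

1 Velar Fronting: [ozigi] → [ozizi]
2 Glottal Epenthesis: [ozizi] → [hozizi]

[hozizi]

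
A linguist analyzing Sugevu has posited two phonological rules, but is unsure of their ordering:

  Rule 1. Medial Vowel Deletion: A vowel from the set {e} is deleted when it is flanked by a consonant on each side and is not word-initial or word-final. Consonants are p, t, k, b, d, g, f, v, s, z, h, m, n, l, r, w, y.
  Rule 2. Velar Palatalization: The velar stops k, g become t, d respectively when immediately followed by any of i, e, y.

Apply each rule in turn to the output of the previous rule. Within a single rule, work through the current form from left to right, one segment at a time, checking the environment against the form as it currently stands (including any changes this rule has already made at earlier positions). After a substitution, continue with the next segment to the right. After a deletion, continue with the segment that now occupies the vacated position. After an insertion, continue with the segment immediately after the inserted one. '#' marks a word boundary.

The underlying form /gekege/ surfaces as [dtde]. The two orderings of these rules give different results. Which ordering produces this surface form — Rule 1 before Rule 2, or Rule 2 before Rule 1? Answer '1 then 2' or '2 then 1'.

Order 1 then 2:
  1 Medial Vowel Deletion: [gekege] → [gkge]
  2 Velar Palatalization: [gkge] → [gkde]
  result: [gkde]
Order 2 then 1:
  2 Velar Palatalization: [gekege] → [detede]
  1 Medial Vowel Deletion: [detede] → [dtde]
  result: [dtde]

2 then 1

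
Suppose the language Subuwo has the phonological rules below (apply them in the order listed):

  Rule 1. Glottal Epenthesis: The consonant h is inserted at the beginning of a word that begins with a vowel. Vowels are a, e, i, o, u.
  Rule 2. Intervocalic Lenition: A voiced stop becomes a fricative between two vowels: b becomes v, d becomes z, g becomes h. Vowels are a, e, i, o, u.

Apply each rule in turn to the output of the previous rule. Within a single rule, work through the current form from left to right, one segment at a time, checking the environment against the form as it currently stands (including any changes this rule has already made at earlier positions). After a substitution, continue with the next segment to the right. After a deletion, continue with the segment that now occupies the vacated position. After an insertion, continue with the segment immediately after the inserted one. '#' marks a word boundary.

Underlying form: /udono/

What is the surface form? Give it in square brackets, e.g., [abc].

[huzono]

Rule 1 Glottal Epenthesis: [udono] → [hudono]
Rule 2 Intervocalic Lenition: [hudono] → [huzono]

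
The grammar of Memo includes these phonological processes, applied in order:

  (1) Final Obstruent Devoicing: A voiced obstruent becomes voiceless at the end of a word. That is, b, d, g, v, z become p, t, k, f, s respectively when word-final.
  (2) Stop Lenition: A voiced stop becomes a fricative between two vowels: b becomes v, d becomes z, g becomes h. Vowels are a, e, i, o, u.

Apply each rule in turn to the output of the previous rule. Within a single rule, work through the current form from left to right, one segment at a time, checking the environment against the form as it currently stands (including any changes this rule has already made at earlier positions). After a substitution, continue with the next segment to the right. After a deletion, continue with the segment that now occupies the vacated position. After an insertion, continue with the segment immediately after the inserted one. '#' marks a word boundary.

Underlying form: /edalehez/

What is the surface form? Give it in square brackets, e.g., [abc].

(1) Final Obstruent Devoicing: [edalehez] → [edalehes]
(2) Stop Lenition: [edalehes] → [ezalehes]

[ezalehes]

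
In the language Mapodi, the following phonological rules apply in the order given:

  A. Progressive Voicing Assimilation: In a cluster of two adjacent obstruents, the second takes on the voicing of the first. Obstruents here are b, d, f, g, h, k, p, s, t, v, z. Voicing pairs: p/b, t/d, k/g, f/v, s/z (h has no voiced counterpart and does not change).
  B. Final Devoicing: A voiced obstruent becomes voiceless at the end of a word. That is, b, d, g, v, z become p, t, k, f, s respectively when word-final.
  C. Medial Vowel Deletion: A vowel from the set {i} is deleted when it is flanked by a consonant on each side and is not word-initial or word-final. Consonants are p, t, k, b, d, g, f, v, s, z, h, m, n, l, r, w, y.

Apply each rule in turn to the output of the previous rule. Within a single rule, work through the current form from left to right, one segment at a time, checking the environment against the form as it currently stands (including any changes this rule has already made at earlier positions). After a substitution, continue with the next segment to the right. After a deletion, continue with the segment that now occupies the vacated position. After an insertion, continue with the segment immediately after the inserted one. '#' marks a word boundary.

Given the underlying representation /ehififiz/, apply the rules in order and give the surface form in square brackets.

[ehffs]

A Progressive Voicing Assimilation: no change — [ehififiz]
B Final Devoicing: [ehififiz] → [ehififis]
C Medial Vowel Deletion: [ehififis] → [ehffs]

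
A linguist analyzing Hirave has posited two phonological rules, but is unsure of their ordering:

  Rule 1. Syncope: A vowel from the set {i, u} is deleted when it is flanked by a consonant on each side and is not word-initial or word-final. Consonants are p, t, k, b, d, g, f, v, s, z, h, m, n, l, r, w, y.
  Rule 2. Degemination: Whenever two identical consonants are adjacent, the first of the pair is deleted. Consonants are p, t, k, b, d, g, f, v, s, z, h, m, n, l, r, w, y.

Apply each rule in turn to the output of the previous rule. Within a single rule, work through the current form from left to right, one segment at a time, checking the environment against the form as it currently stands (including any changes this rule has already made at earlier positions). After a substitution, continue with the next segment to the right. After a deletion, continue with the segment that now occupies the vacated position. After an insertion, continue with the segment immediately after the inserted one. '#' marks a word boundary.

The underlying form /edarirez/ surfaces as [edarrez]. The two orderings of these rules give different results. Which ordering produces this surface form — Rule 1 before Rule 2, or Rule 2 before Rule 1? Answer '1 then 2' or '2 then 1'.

2 then 1

Order 1 then 2:
  1 Syncope: [edarirez] → [edarrez]
  2 Degemination: [edarrez] → [edarez]
  result: [edarez]
Order 2 then 1:
  2 Degemination: no change — [edarirez]
  1 Syncope: [edarirez] → [edarrez]
  result: [edarrez]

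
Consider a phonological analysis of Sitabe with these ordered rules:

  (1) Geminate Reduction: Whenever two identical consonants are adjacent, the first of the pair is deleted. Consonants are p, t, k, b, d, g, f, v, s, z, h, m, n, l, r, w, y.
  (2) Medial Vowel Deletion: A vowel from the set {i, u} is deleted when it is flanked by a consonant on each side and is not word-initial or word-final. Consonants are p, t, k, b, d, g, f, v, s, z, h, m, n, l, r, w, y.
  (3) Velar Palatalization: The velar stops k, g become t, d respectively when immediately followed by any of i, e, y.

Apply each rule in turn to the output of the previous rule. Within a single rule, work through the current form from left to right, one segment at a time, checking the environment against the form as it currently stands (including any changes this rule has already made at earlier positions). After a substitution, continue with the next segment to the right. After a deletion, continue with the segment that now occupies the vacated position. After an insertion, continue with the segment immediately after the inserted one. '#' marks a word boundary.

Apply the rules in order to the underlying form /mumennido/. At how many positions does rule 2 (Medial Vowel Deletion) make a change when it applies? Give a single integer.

2

(1) Geminate Reduction: [mumennido] → [mumenido]
(2) Medial Vowel Deletion: [mumenido] → [mmendo]
(3) Velar Palatalization: no change — [mmendo]
Rule 2 changed 2 position(s).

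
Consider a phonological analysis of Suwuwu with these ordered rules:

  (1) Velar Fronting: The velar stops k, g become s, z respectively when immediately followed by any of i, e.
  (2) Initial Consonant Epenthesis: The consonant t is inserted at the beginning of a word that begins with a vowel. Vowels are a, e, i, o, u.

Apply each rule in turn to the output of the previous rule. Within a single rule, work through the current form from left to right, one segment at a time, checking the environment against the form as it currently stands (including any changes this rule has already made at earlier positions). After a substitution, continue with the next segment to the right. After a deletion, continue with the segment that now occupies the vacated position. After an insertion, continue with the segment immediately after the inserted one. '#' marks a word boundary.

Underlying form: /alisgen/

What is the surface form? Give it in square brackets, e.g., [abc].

(1) Velar Fronting: [alisgen] → [aliszen]
(2) Initial Consonant Epenthesis: [aliszen] → [taliszen]

[taliszen]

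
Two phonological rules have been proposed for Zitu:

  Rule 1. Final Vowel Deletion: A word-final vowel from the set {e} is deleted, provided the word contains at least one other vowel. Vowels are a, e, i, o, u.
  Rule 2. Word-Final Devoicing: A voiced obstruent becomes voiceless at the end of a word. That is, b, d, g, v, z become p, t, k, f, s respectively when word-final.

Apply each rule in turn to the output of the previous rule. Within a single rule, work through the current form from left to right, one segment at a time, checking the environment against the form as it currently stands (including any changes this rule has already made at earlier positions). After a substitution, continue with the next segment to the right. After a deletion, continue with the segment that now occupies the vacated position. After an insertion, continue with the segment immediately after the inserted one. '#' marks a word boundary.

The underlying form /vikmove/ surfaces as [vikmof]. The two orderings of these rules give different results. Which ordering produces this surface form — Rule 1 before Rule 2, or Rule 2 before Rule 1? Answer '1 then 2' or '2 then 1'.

1 then 2

Order 1 then 2:
  1 Final Vowel Deletion: [vikmove] → [vikmov]
  2 Word-Final Devoicing: [vikmov] → [vikmof]
  result: [vikmof]
Order 2 then 1:
  2 Word-Final Devoicing: no change — [vikmove]
  1 Final Vowel Deletion: [vikmove] → [vikmov]
  result: [vikmov]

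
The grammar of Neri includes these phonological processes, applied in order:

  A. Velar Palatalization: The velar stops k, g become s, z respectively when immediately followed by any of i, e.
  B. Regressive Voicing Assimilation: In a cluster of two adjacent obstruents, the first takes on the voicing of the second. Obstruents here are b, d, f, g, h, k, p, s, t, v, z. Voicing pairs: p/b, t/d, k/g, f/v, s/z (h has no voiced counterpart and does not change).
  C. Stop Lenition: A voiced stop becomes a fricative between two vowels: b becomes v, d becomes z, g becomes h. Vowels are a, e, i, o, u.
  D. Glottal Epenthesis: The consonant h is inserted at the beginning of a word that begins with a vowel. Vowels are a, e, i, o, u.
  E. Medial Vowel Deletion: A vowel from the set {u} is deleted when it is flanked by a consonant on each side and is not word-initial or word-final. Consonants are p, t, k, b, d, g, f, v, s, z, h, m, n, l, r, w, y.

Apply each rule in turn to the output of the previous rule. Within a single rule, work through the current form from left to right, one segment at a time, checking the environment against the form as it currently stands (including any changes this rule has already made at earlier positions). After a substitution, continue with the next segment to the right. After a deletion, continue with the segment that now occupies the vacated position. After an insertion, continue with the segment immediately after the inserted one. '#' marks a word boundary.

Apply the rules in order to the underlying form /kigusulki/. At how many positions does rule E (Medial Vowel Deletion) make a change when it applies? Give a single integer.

2

A Velar Palatalization: [kigusulki] → [sigusulsi]
B Regressive Voicing Assimilation: no change — [sigusulsi]
C Stop Lenition: [sigusulsi] → [sihusulsi]
D Glottal Epenthesis: no change — [sihusulsi]
E Medial Vowel Deletion: [sihusulsi] → [sihslsi]
Rule E changed 2 position(s).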